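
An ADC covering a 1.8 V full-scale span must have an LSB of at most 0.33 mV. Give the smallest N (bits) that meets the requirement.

Number of steps required ≥ 1.8 V / 0.33 mV = 5454.55.
Need 2^N ≥ 5454.55; 2^12 = 4096, 2^13 = 8192.
Minimum N = 13.

13 bits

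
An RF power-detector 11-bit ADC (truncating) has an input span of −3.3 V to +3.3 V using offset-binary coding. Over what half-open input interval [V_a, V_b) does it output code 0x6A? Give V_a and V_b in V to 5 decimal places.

LSB = 6.6/2^11 = 3.223 mV.
Code 0x6A = 106 decimal.
V_a = V_low + 106·LSB = -2.9584 V; V_b = V_low + 107·LSB = -2.95518 V.

[-2.95840 V, -2.95518 V)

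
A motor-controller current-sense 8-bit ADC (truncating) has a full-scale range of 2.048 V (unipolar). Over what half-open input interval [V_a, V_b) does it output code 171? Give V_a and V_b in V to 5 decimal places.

[1.36800 V, 1.37600 V)

LSB = 2.048/2^8 = 8.000 mV.
V_a = V_low + 171·LSB = 1.368 V; V_b = V_low + 172·LSB = 1.376 V.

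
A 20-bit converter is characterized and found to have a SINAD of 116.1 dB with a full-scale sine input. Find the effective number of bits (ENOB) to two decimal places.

18.99 bits

ENOB = (SINAD − 1.76) / 6.02 = (116.1 − 1.76)/6.02 = 18.993.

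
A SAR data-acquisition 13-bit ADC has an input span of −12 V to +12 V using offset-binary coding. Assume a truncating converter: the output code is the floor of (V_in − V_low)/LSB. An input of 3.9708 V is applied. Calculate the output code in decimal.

With 8192 levels over 24 V, one step is 2.930 mV.
(V_in − V_low)/LSB = (3.9708 − (−12)) / 0.00292969 = 5451.366.
⌊·⌋(5451.366) = 5451.

code 5451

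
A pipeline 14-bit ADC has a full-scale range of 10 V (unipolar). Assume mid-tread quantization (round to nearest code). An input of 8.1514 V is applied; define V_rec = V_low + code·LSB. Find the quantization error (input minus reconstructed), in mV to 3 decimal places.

Step size: 10 V ÷ 2^14 = 0.610 mV.
(8.1514 − 0)/0.000610352 = 13355.2538; round gives code 13355.
Code 13355 maps back to 0 + 13355×0.000610352 V = 8.1512451 V.
V_in − V_rec = 0.000154883 V = 0.155 mV.

0.155 mV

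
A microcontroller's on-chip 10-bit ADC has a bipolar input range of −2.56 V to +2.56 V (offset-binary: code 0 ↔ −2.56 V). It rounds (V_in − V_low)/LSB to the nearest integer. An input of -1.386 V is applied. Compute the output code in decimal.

code 235

LSB = 5.12 V / 1024 = 5.000 mV.
(-1.386 − (−2.56)) / 0.005 = 234.800 LSBs.
Round → code 235.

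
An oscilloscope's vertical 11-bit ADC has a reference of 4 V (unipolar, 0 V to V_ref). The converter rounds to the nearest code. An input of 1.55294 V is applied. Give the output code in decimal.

Full-scale span = 4 V; LSB = 4/2^11 = 1.953 mV.
(V_in − V_low)/LSB = (1.55294 − 0) / 0.00195312 = 795.105.
Round → code 795.

code 795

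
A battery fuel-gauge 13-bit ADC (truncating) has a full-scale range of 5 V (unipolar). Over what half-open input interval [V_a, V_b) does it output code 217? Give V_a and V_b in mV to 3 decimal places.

LSB = 5/2^13 = 0.610 mV.
V_a = V_low + 217·LSB = 0.132446 V; V_b = V_low + 218·LSB = 0.133057 V.

[132.446 mV, 133.057 mV)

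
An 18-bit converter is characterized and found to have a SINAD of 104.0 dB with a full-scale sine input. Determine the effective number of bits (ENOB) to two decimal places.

ENOB = (SINAD − 1.76) / 6.02 = (104.0 − 1.76)/6.02 = 16.983.

16.98 bits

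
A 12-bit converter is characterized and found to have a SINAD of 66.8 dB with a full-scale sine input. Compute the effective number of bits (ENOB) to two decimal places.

10.80 bits

ENOB = (SINAD − 1.76) / 6.02 = (66.8 − 1.76)/6.02 = 10.804.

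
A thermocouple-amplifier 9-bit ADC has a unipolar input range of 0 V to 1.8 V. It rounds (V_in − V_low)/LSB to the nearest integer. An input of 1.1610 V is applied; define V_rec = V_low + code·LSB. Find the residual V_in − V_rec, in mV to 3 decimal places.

Step size: 1.8 V ÷ 2^9 = 3.516 mV.
(1.1610 − 0)/0.00351563 = 330.2400; round gives code 330.
Reconstructed: 1.1601562 V.
Error = 1.1610 − 1.1601562 = 0.00084375 V = 0.844 mV.

0.844 mV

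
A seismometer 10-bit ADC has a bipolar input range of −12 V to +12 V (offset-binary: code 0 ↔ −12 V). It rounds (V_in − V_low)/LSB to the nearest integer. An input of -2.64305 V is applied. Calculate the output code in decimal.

code 399

LSB = 24 V / 1024 = 23.438 mV.
(V_in − V_low)/LSB = (-2.64305 − (−12)) / 0.0234375 = 399.230.
So the output code is 399.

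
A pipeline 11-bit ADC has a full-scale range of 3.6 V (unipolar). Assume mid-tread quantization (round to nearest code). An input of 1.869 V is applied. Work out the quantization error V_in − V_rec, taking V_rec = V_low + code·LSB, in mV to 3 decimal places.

0.445 mV

One LSB is 3.6 V / 2048 = 1.758 mV.
(V_in − V_low)/LSB = (1.869 − 0)/0.00175781 = 1063.2533 → code 1063 (round).
Code 1063 maps back to 0 + 1063×0.00175781 V = 1.8685547 V.
Error = 1.869 − 1.8685547 = 0.000445313 V = 0.445 mV.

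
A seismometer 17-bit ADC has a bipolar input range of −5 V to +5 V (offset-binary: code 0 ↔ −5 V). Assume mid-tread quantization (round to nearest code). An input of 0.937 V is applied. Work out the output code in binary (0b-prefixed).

code 0b10010111111111001 (decimal 77817)

Full-scale span = 10 V; LSB = 10/2^17 = 76.29 µV.
(0.937 − (−5)) / 7.62939e-05 = 77817.446 LSBs.
Round → code 77817.
In binary (0b-prefixed): 0b10010111111111001.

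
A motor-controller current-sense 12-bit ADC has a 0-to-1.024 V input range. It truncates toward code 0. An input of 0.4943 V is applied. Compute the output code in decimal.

Full-scale span = 1.024 V; LSB = 1.024/2^12 = 250.00 µV.
Input sits at 1977.200 steps above V_low.
Floor → code 1977.

code 1977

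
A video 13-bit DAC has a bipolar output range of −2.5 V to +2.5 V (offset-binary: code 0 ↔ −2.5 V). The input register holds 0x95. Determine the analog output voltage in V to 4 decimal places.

-2.4091 V

LSB = 5 V / 2^13 = 0.610 mV.
Code 0x95 = 149 decimal.
V_out = (−2.5) + 149 × 0.000610352 V = -2.40906 V.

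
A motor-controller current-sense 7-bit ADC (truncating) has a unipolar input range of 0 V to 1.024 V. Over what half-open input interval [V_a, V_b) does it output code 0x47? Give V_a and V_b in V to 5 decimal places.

[0.56800 V, 0.57600 V)

LSB = 1.024/2^7 = 8.000 mV.
Code 0x47 = 71 decimal.
V_a = V_low + 71·LSB = 0.568 V; V_b = V_low + 72·LSB = 0.576 V.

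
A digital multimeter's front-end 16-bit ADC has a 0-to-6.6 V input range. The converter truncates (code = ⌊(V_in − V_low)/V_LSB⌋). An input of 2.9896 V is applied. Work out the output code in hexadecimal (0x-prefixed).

code 0x73F5 (decimal 29685)

Full-scale span = 6.6 V; LSB = 6.6/2^16 = 100.71 µV.
(2.9896 − 0) / 0.000100708 = 29685.822 LSBs.
So the output code is 29685.
In hexadecimal (0x-prefixed): 0x73F5.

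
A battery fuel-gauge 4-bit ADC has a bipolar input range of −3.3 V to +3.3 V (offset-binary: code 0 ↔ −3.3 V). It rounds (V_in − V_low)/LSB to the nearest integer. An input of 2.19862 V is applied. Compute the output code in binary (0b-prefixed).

code 0b1101 (decimal 13)

LSB = 6.6 V / 16 = 412.500 mV.
Input sits at 13.330 steps above V_low.
Round → code 13.
In binary (0b-prefixed): 0b1101.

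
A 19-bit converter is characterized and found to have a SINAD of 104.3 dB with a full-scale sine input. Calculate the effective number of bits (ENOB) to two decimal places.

17.03 bits

ENOB = (SINAD − 1.76) / 6.02 = (104.3 − 1.76)/6.02 = 17.033.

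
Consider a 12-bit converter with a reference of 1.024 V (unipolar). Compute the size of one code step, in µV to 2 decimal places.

Full-scale span = 1.024 V.
LSB = 1.024 / 2^12 = 1.024 / 4096 = 0.00025 V = 250.00 µV.

250.00 µV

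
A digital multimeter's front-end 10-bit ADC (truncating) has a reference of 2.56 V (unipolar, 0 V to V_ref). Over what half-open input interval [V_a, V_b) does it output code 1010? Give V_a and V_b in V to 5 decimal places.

[2.52500 V, 2.52750 V)

LSB = 2.56/2^10 = 2.500 mV.
V_a = V_low + 1010·LSB = 2.525 V; V_b = V_low + 1011·LSB = 2.5275 V.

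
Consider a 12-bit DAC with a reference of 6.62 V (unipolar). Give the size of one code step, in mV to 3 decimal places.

Full-scale span = 6.62 V.
LSB = 6.62 / 2^12 = 6.62 / 4096 = 0.00161621 V = 1.616 mV.

1.616 mV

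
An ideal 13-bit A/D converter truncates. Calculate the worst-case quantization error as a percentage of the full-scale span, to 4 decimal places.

0.0122 %

Truncating → worst-case error = 1 LSB = V_FS/2^13, so 100/8192 = 0.012207 % of full scale.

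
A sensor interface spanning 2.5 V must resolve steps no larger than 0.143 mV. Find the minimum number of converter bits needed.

Number of steps required ≥ 2.5 V / 0.143 mV = 17482.52.
Need 2^N ≥ 17482.52; 2^14 = 16384, 2^15 = 32768.
Minimum N = 15.

15 bits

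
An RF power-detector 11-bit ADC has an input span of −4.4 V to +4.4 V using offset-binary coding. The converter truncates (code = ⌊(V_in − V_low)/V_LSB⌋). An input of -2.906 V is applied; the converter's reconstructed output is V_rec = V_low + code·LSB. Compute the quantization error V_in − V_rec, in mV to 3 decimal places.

2.984 mV

Step size: 8.8 V ÷ 2^11 = 4.297 mV.
Scaled input = 347.6945 LSBs, so code = 347.
Code 347 maps back to (−4.4) + 347×0.00429688 V = -2.9089844 V.
V_in − V_rec = 0.00298438 V = 2.984 mV.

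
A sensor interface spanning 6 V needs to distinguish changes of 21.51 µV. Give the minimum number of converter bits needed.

19 bits

Number of steps required ≥ 6 V / 21.51 µV = 278940.03.
Need 2^N ≥ 278940.03; 2^18 = 262144, 2^19 = 524288.
Minimum N = 19.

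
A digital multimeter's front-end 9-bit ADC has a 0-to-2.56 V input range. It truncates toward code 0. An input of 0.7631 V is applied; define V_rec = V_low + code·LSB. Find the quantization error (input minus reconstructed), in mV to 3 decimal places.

3.100 mV

One LSB is 2.56 V / 512 = 5.000 mV.
(0.7631 − 0)/0.005 = 152.6200; ⌊·⌋ gives code 152.
V_rec = 0 + 152·0.005 = 0.76 V.
Difference: 0.0031 V → 3.100 mV.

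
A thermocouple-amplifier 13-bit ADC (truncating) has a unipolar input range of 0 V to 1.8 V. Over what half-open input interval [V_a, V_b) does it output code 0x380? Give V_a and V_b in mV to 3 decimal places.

LSB = 1.8/2^13 = 219.73 µV.
Code 0x380 = 896 decimal.
V_a = V_low + 896·LSB = 0.196875 V; V_b = V_low + 897·LSB = 0.197095 V.

[196.875 mV, 197.095 mV)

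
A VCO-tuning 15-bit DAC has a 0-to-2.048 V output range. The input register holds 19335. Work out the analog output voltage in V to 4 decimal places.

LSB = 2.048 V / 2^15 = 62.50 µV.
V_out = 0 + 19335 × 6.25e-05 V = 1.20844 V.

1.2084 V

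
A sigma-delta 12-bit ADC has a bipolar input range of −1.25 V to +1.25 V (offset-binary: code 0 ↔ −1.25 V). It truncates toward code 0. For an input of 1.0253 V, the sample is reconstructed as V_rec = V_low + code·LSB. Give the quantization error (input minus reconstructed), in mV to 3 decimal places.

LSB = 2.5/2^12 = 0.610 mV.
(V_in − V_low)/LSB = (1.0253 − (−1.25))/0.000610352 = 3727.8515 → code 3727 (floor).
Reconstructed: 1.0247803 V.
V_in − V_rec = 0.000519727 V = 0.520 mV.

0.520 mV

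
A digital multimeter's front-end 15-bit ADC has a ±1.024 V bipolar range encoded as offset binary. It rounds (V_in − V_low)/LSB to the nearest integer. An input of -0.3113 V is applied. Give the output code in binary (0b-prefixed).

code 0b10110010001011 (decimal 11403)

Full-scale span = 2.048 V; LSB = 2.048/2^15 = 62.50 µV.
Input sits at 11403.200 steps above V_low.
Round → code 11403.
In binary (0b-prefixed): 0b10110010001011.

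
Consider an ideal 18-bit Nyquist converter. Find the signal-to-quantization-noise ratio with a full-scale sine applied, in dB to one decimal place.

SNR ≈ 6.02·N + 1.76 dB = 6.02·18 + 1.76 = 110.12 dB.

110.1 dB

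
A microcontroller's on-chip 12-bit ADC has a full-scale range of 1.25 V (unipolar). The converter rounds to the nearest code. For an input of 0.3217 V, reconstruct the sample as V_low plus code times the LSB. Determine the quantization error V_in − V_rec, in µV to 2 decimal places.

44.73 µV

One LSB is 1.25 V / 4096 = 305.18 µV.
Scaled input = 1054.1466 LSBs, so code = 1054.
Code 1054 maps back to 0 + 1054×0.000305176 V = 0.32165527 V.
V_in − V_rec = 4.47266e-05 V = 44.73 µV.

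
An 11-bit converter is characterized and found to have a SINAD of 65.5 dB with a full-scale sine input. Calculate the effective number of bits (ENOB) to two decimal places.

ENOB = (SINAD − 1.76) / 6.02 = (65.5 − 1.76)/6.02 = 10.588.

10.59 bits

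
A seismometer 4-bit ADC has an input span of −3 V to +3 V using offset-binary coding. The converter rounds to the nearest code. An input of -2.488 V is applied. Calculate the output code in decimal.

Full-scale span = 6 V; LSB = 6/2^4 = 375.000 mV.
(-2.488 − (−3)) / 0.375 = 1.365 LSBs.
So the output code is 1.

code 1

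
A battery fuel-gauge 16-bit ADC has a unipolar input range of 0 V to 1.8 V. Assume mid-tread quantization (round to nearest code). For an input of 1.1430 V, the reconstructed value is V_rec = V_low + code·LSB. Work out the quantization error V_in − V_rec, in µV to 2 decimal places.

One LSB is 1.8 V / 65536 = 27.47 µV.
(V_in − V_low)/LSB = (1.1430 − 0)/2.74658e-05 = 41615.3600 → code 41615 (round).
Code 41615 maps back to 0 + 41615×2.74658e-05 V = 1.1429901 V.
V_in − V_rec = 9.8877e-06 V = 9.89 µV.

9.89 µV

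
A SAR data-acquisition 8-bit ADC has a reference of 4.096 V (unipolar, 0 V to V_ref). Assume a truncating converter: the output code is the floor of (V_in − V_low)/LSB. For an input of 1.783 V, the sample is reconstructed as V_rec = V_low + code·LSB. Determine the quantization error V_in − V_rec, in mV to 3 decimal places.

LSB = 4.096/2^8 = 16.000 mV.
(1.783 − 0)/0.016 = 111.4375; ⌊·⌋ gives code 111.
Code 111 maps back to 0 + 111×0.016 V = 1.776 V.
Error = 1.783 − 1.776 = 0.007 V = 7.000 mV.

7.000 mV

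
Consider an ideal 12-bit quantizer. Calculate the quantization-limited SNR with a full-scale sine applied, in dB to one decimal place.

SNR ≈ 6.02·N + 1.76 dB = 6.02·12 + 1.76 = 74.00 dB.

74.0 dB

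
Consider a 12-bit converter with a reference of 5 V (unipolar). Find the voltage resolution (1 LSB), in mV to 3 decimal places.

Full-scale span = 5 V.
LSB = 5 / 2^12 = 5 / 4096 = 0.0012207 V = 1.221 mV.

1.221 mV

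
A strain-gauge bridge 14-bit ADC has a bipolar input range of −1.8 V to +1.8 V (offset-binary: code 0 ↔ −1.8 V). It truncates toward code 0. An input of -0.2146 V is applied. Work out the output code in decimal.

With 16384 levels over 3.6 V, one step is 219.73 µV.
(-0.2146 − (−1.8)) / 0.000219727 = 7215.332 LSBs.
⌊·⌋(7215.332) = 7215.

code 7215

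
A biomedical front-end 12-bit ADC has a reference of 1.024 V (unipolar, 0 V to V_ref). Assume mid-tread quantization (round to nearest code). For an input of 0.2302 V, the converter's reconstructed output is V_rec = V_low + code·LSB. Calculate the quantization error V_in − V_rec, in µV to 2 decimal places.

One LSB is 1.024 V / 4096 = 250.00 µV.
Scaled input = 920.8000 LSBs, so code = 921.
V_rec = 0 + 921·0.00025 = 0.23025 V.
Difference: -5e-05 V → -50.00 µV.

-50.00 µV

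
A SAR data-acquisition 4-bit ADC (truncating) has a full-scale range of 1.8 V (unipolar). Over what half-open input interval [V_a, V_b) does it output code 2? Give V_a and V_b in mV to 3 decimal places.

[225.000 mV, 337.500 mV)

LSB = 1.8/2^4 = 112.500 mV.
V_a = V_low + 2·LSB = 0.225 V; V_b = V_low + 3·LSB = 0.3375 V.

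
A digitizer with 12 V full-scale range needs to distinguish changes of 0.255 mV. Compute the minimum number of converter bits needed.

16 bits

Number of steps required ≥ 12 V / 0.255 mV = 47058.82.
Need 2^N ≥ 47058.82; 2^15 = 32768, 2^16 = 65536.
Minimum N = 16.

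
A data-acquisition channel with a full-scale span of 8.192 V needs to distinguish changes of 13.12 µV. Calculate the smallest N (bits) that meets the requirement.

Number of steps required ≥ 8.192 V / 13.12 µV = 624390.24.
Need 2^N ≥ 624390.24; 2^19 = 524288, 2^20 = 1048576.
Minimum N = 20.

20 bits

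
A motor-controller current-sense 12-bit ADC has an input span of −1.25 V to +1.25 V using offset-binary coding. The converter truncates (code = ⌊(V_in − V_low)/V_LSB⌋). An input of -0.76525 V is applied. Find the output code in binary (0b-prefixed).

LSB = 2.5 V / 4096 = 0.610 mV.
Input sits at 794.214 steps above V_low.
So the output code is 794.
In binary (0b-prefixed): 0b1100011010.

code 0b1100011010 (decimal 794)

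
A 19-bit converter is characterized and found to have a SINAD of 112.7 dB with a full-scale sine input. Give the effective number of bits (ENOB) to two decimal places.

18.43 bits

ENOB = (SINAD − 1.76) / 6.02 = (112.7 − 1.76)/6.02 = 18.429.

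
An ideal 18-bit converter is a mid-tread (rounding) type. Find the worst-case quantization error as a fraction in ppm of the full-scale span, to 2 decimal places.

Rounding → worst-case error = ½ LSB = V_FS/2^19, so 1e+06/524288 = 1.90735 ppm of full scale.

1.91 ppm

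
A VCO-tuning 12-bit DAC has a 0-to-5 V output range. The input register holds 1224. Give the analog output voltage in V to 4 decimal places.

LSB = 5 V / 2^12 = 1.221 mV.
V_out = 0 + 1224 × 0.0012207 V = 1.49414 V.

1.4941 V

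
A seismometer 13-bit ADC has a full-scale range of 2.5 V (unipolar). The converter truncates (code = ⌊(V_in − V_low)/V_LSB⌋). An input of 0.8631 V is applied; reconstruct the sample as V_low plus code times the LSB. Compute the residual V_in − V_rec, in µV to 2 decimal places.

62.89 µV

One LSB is 2.5 V / 8192 = 305.18 µV.
Scaled input = 2828.2061 LSBs, so code = 2828.
Reconstructed: 0.86303711 V.
V_in − V_rec = 6.28906e-05 V = 62.89 µV.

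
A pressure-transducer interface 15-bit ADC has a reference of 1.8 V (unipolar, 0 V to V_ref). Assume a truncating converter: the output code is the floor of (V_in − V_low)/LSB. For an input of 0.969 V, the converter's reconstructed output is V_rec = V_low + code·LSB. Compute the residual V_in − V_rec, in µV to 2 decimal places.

One LSB is 1.8 V / 32768 = 54.93 µV.
(V_in − V_low)/LSB = (0.969 − 0)/5.49316e-05 = 17640.1067 → code 17640 (floor).
Reconstructed: 0.96899414 V.
V_in − V_rec = 5.85938e-06 V = 5.86 µV.

5.86 µV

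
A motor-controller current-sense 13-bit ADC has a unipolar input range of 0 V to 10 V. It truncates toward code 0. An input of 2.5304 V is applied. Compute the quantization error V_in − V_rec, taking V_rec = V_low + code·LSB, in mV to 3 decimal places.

1.103 mV

LSB = 10/2^13 = 1.221 mV.
(V_in − V_low)/LSB = (2.5304 − 0)/0.0012207 = 2072.9037 → code 2072 (floor).
Reconstructed: 2.5292969 V.
Difference: 0.00110312 V → 1.103 mV.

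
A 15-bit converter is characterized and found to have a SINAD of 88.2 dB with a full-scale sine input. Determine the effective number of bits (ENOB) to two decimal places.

ENOB = (SINAD − 1.76) / 6.02 = (88.2 − 1.76)/6.02 = 14.359.

14.36 bits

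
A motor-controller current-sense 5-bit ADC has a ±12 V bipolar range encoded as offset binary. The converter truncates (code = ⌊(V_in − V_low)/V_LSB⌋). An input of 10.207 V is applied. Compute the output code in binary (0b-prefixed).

With 32 levels over 24 V, one step is 0.7500 V.
Input sits at 29.609 steps above V_low.
Floor → code 29.
In binary (0b-prefixed): 0b11101.

code 0b11101 (decimal 29)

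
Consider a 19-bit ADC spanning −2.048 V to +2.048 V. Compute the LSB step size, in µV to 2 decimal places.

7.81 µV

Full-scale span = 4.096 V.
LSB = 4.096 / 2^19 = 4.096 / 524288 = 7.8125e-06 V = 7.81 µV.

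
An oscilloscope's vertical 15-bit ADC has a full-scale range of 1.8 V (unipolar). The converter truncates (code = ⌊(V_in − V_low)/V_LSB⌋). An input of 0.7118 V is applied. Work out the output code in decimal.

code 12957

LSB = 1.8 V / 32768 = 54.93 µV.
(V_in − V_low)/LSB = (0.7118 − 0) / 5.49316e-05 = 12957.924.
⌊·⌋(12957.924) = 12957.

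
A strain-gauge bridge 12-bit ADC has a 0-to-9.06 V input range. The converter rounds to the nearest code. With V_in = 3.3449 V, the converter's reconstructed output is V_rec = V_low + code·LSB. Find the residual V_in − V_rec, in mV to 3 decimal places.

Step size: 9.06 V ÷ 2^12 = 2.212 mV.
Scaled input = 1512.2197 LSBs, so code = 1512.
V_rec = 0 + 1512·0.00221191 = 3.3444141 V.
Error = 3.3449 − 3.3444141 = 0.000485937 V = 0.486 mV.

0.486 mV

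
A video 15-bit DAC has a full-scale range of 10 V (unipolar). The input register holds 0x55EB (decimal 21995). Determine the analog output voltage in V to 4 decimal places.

LSB = 10 V / 2^15 = 305.18 µV.
Code 0x55EB = 21995 decimal.
V_out = 0 + 21995 × 0.000305176 V = 6.71234 V.

6.7123 V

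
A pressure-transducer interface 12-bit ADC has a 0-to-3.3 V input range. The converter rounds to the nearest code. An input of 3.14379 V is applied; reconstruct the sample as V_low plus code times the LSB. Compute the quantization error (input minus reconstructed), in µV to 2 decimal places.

88.83 µV

LSB = 3.3/2^12 = 0.806 mV.
(3.14379 − 0)/0.000805664 = 3902.1103; round gives code 3902.
Code 3902 maps back to 0 + 3902×0.000805664 V = 3.1437012 V.
Error = 3.14379 − 3.1437012 = 8.88281e-05 V = 88.83 µV.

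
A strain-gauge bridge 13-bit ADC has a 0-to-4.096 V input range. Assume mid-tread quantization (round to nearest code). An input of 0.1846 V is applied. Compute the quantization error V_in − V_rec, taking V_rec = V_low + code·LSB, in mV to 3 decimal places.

LSB = 4.096/2^13 = 0.500 mV.
(V_in − V_low)/LSB = (0.1846 − 0)/0.0005 = 369.2000 → code 369 (round).
Code 369 maps back to 0 + 369×0.0005 V = 0.1845 V.
V_in − V_rec = 0.0001 V = 0.100 mV.

0.100 mV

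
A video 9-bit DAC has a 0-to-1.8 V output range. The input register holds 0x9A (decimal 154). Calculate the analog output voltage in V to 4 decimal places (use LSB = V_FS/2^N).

0.5414 V

LSB = 1.8 V / 2^9 = 3.516 mV.
Code 0x9A = 154 decimal.
V_out = 0 + 154 × 0.00351563 V = 0.541406 V.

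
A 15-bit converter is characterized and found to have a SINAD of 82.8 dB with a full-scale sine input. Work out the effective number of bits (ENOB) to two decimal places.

ENOB = (SINAD − 1.76) / 6.02 = (82.8 − 1.76)/6.02 = 13.462.

13.46 bits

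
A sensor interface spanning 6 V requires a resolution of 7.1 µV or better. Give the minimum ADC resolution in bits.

Number of steps required ≥ 6 V / 7.1 µV = 845070.42.
Need 2^N ≥ 845070.42; 2^19 = 524288, 2^20 = 1048576.
Minimum N = 20.

20 bits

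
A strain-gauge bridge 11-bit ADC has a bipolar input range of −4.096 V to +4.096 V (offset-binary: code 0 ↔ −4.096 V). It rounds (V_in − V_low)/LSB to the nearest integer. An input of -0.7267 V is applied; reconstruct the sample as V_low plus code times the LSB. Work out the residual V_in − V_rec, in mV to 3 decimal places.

Step size: 8.192 V ÷ 2^11 = 4.000 mV.
Scaled input = 842.3250 LSBs, so code = 842.
Code 842 maps back to (−4.096) + 842×0.004 V = -0.728 V.
Error = -0.7267 − (−0.728) = 0.0013 V = 1.300 mV.

1.300 mV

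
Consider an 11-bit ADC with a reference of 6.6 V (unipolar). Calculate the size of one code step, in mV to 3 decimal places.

Full-scale span = 6.6 V.
LSB = 6.6 / 2^11 = 6.6 / 2048 = 0.00322266 V = 3.223 mV.

3.223 mV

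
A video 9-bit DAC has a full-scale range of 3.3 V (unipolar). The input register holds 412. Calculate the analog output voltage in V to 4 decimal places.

2.6555 V

LSB = 3.3 V / 2^9 = 6.445 mV.
V_out = 0 + 412 × 0.00644531 V = 2.65547 V.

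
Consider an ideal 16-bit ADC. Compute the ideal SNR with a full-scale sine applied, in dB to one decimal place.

98.1 dB

SNR ≈ 6.02·N + 1.76 dB = 6.02·16 + 1.76 = 98.08 dB.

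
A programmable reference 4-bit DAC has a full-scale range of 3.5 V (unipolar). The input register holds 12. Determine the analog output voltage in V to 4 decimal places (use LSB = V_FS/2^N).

LSB = 3.5 V / 2^4 = 218.750 mV.
V_out = 0 + 12 × 0.21875 V = 2.625 V.

2.6250 V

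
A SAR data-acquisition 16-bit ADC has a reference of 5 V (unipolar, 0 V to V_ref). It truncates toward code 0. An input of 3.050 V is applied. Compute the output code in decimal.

code 39976

LSB = 5 V / 65536 = 76.29 µV.
Input sits at 39976.960 steps above V_low.
Floor → code 39976.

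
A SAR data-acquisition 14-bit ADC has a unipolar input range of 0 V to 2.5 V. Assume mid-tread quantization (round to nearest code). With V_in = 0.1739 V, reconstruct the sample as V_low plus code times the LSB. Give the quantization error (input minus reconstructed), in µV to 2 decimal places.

-50.20 µV

One LSB is 2.5 V / 16384 = 152.59 µV.
Scaled input = 1139.6710 LSBs, so code = 1140.
Reconstructed: 0.1739502 V.
Error = 0.1739 − 0.1739502 = -5.01953e-05 V = -50.20 µV.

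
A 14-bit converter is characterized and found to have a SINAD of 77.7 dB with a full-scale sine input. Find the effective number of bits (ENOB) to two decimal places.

12.61 bits

ENOB = (SINAD − 1.76) / 6.02 = (77.7 − 1.76)/6.02 = 12.615.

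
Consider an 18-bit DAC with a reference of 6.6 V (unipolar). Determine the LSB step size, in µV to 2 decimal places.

Full-scale span = 6.6 V.
LSB = 6.6 / 2^18 = 6.6 / 262144 = 2.5177e-05 V = 25.18 µV.

25.18 µV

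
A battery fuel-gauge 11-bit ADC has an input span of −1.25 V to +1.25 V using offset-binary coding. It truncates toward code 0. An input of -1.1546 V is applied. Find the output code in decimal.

LSB = 2.5 V / 2048 = 1.221 mV.
(-1.1546 − (−1.25)) / 0.0012207 = 78.152 LSBs.
Floor → code 78.

code 78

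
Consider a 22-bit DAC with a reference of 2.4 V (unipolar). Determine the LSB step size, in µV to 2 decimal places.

Full-scale span = 2.4 V.
LSB = 2.4 / 2^22 = 2.4 / 4194304 = 5.72205e-07 V = 0.57 µV.

0.57 µV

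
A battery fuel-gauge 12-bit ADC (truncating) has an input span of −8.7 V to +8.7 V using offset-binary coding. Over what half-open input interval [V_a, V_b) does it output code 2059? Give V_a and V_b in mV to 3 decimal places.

[46.729 mV, 50.977 mV)

LSB = 17.4/2^12 = 4.248 mV.
V_a = V_low + 2059·LSB = 0.0467285 V; V_b = V_low + 2060·LSB = 0.0509766 V.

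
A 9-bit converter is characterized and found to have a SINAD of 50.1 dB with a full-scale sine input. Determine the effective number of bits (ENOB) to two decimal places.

8.03 bits

ENOB = (SINAD − 1.76) / 6.02 = (50.1 − 1.76)/6.02 = 8.030.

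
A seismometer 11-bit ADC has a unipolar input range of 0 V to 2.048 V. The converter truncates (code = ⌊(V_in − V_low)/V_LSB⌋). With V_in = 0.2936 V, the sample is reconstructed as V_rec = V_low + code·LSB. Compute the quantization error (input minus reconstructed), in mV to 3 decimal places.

0.600 mV

LSB = 2.048/2^11 = 1.000 mV.
(V_in − V_low)/LSB = (0.2936 − 0)/0.001 = 293.6000 → code 293 (floor).
Reconstructed: 0.293 V.
V_in − V_rec = 0.0006 V = 0.600 mV.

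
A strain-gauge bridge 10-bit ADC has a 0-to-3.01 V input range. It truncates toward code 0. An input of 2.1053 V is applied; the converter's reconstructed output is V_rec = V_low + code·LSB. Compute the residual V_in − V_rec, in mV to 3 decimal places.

0.652 mV

One LSB is 3.01 V / 1024 = 2.939 mV.
(2.1053 − 0)/0.00293945 = 716.2217; ⌊·⌋ gives code 716.
Code 716 maps back to 0 + 716×0.00293945 V = 2.1046484 V.
Error = 2.1053 − 2.1046484 = 0.000651563 V = 0.652 mV.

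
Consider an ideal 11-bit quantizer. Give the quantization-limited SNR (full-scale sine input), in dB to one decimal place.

68.0 dB

SNR ≈ 6.02·N + 1.76 dB = 6.02·11 + 1.76 = 67.98 dB.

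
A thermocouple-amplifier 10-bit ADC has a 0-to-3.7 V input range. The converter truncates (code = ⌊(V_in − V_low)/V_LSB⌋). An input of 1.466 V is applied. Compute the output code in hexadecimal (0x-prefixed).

Full-scale span = 3.7 V; LSB = 3.7/2^10 = 3.613 mV.
(V_in − V_low)/LSB = (1.466 − 0) / 0.00361328 = 405.725.
⌊·⌋(405.725) = 405.
In hexadecimal (0x-prefixed): 0x195.

code 0x195 (decimal 405)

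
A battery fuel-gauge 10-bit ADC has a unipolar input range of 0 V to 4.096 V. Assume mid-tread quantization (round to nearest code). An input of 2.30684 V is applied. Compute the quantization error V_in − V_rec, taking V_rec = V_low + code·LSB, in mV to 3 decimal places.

-1.160 mV

LSB = 4.096/2^10 = 4.000 mV.
Scaled input = 576.7100 LSBs, so code = 577.
Code 577 maps back to 0 + 577×0.004 V = 2.308 V.
Difference: -0.00116 V → -1.160 mV.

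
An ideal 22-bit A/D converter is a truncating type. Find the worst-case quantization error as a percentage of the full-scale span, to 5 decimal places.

0.00002 %

Truncating → worst-case error = 1 LSB = V_FS/2^22, so 100/4194304 = 2.38419e-05 % of full scale.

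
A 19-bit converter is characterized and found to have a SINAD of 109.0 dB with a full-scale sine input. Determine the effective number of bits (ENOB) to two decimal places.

17.81 bits

ENOB = (SINAD − 1.76) / 6.02 = (109.0 − 1.76)/6.02 = 17.814.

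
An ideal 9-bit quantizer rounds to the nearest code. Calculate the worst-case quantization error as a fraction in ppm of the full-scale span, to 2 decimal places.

976.56 ppm

Rounding → worst-case error = ½ LSB = V_FS/2^10, so 1e+06/1024 = 976.562 ppm of full scale.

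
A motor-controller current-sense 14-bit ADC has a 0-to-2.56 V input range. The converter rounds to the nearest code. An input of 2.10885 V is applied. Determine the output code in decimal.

Full-scale span = 2.56 V; LSB = 2.56/2^14 = 156.25 µV.
(2.10885 − 0) / 0.00015625 = 13496.640 LSBs.
Round → code 13497.

code 13497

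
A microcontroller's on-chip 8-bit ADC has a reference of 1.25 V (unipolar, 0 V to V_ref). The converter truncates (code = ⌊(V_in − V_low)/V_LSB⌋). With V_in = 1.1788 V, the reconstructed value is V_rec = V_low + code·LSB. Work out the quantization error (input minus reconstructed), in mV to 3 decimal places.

2.042 mV

One LSB is 1.25 V / 256 = 4.883 mV.
(1.1788 − 0)/0.00488281 = 241.4182; ⌊·⌋ gives code 241.
V_rec = 0 + 241·0.00488281 = 1.1767578 V.
V_in − V_rec = 0.00204219 V = 2.042 mV.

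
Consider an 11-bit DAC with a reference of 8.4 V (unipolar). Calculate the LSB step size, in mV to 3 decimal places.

4.102 mV

Full-scale span = 8.4 V.
LSB = 8.4 / 2^11 = 8.4 / 2048 = 0.00410156 V = 4.102 mV.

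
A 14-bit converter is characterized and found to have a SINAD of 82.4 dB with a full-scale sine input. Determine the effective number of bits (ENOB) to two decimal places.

ENOB = (SINAD − 1.76) / 6.02 = (82.4 − 1.76)/6.02 = 13.395.

13.40 bits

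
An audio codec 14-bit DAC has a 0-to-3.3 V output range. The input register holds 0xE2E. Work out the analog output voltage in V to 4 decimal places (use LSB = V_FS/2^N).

0.7311 V

LSB = 3.3 V / 2^14 = 201.42 µV.
Code 0xE2E = 3630 decimal.
V_out = 0 + 3630 × 0.000201416 V = 0.73114 V.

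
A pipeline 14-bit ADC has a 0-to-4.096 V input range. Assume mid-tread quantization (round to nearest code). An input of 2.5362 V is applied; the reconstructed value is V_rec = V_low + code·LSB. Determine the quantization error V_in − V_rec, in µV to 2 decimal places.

-50.00 µV

Step size: 4.096 V ÷ 2^14 = 250.00 µV.
(V_in − V_low)/LSB = (2.5362 − 0)/0.00025 = 10144.8000 → code 10145 (round).
Code 10145 maps back to 0 + 10145×0.00025 V = 2.53625 V.
Difference: -5e-05 V → -50.00 µV.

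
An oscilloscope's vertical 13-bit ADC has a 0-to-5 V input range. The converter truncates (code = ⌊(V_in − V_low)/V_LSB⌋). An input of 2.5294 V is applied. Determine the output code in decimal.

LSB = 5 V / 8192 = 0.610 mV.
(2.5294 − 0) / 0.000610352 = 4144.169 LSBs.
So the output code is 4144.

code 4144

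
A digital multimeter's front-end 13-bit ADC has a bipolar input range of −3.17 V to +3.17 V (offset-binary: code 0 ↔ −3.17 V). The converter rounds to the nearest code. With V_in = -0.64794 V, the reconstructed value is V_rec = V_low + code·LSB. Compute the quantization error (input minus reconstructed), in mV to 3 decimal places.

Step size: 6.34 V ÷ 2^13 = 0.774 mV.
(-0.64794 − (−3.17))/0.000773926 = 3258.7879; round gives code 3259.
V_rec = (−3.17) + 3259·0.000773926 = -0.64777588 V.
Difference: -0.000164121 V → -0.164 mV.

-0.164 mV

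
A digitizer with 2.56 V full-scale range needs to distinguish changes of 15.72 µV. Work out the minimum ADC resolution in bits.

Number of steps required ≥ 2.56 V / 15.72 µV = 162849.87.
Need 2^N ≥ 162849.87; 2^17 = 131072, 2^18 = 262144.
Minimum N = 18.

18 bits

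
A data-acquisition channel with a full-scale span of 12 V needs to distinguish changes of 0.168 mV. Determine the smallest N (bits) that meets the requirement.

17 bits

Number of steps required ≥ 12 V / 0.168 mV = 71428.57.
Need 2^N ≥ 71428.57; 2^16 = 65536, 2^17 = 131072.
Minimum N = 17.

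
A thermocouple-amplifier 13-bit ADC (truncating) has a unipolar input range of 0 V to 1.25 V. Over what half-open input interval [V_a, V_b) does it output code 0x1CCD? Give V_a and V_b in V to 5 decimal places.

[1.12503 V, 1.12518 V)

LSB = 1.25/2^13 = 152.59 µV.
Code 0x1CCD = 7373 decimal.
V_a = V_low + 7373·LSB = 1.12503 V; V_b = V_low + 7374·LSB = 1.12518 V.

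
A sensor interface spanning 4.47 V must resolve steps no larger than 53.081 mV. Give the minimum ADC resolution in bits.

7 bits

Number of steps required ≥ 4.47 V / 53.081 mV = 84.21.
Need 2^N ≥ 84.21; 2^6 = 64, 2^7 = 128.
Minimum N = 7.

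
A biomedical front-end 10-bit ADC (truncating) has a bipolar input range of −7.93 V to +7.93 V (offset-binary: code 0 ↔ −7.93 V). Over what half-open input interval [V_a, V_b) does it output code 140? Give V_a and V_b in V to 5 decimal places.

[-5.76164 V, -5.74615 V)

LSB = 15.86/2^10 = 15.488 mV.
V_a = V_low + 140·LSB = -5.76164 V; V_b = V_low + 141·LSB = -5.74615 V.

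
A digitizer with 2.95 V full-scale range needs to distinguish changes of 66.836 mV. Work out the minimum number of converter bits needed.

6 bits

Number of steps required ≥ 2.95 V / 66.836 mV = 44.14.
Need 2^N ≥ 44.14; 2^5 = 32, 2^6 = 64.
Minimum N = 6.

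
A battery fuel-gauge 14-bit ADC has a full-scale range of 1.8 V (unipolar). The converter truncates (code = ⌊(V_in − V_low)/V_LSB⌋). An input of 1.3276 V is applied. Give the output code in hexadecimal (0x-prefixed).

code 0x2F34 (decimal 12084)

With 16384 levels over 1.8 V, one step is 109.86 µV.
(1.3276 − 0) / 0.000109863 = 12084.110 LSBs.
So the output code is 12084.
In hexadecimal (0x-prefixed): 0x2F34.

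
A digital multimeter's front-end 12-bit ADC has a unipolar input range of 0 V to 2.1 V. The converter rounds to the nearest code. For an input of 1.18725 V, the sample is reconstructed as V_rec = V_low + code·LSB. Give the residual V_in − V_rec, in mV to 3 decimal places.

One LSB is 2.1 V / 4096 = 0.513 mV.
(V_in − V_low)/LSB = (1.18725 − 0)/0.000512695 = 2315.7029 → code 2316 (round).
V_rec = 0 + 2316·0.000512695 = 1.1874023 V.
V_in − V_rec = -0.000152344 V = -0.152 mV.

-0.152 mV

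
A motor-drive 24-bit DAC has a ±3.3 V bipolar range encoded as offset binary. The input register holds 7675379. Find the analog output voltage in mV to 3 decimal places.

LSB = 6.6 V / 2^24 = 0.39 µV.
V_out = (−3.3) + 7675379 × 3.93391e-07 V = -0.280578 V.
= -280.578 mV.

-280.578 mV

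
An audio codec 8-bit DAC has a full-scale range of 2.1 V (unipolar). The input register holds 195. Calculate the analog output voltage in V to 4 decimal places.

1.5996 V

LSB = 2.1 V / 2^8 = 8.203 mV.
V_out = 0 + 195 × 0.00820313 V = 1.59961 V.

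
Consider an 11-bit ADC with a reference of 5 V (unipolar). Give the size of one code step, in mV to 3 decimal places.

Full-scale span = 5 V.
LSB = 5 / 2^11 = 5 / 2048 = 0.00244141 V = 2.441 mV.

2.441 mV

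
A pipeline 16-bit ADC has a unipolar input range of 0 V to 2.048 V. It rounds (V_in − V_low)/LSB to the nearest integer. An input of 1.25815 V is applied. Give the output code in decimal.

code 40261

Full-scale span = 2.048 V; LSB = 2.048/2^16 = 31.25 µV.
Input sits at 40260.800 steps above V_low.
round(40260.800) = 40261.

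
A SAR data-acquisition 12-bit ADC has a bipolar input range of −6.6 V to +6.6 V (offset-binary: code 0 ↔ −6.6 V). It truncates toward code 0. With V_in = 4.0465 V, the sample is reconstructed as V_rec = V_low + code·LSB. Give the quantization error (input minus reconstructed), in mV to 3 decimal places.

2.066 mV

LSB = 13.2/2^12 = 3.223 mV.
Scaled input = 3303.6412 LSBs, so code = 3303.
Reconstructed: 4.0444336 V.
Difference: 0.00206641 V → 2.066 mV.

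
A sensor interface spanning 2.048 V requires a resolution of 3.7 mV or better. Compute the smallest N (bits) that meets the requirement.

Number of steps required ≥ 2.048 V / 3.7 mV = 553.51.
Need 2^N ≥ 553.51; 2^9 = 512, 2^10 = 1024.
Minimum N = 10.

10 bits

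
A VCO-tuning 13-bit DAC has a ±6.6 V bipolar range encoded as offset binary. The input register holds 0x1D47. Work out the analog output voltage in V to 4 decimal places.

LSB = 13.2 V / 2^13 = 1.611 mV.
Code 0x1D47 = 7495 decimal.
V_out = (−6.6) + 7495 × 0.00161133 V = 5.4769 V.

5.4769 V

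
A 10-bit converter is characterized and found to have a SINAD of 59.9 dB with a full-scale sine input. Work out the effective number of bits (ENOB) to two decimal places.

ENOB = (SINAD − 1.76) / 6.02 = (59.9 − 1.76)/6.02 = 9.658.

9.66 bits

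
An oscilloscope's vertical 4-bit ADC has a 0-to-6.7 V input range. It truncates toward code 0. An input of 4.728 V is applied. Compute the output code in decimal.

code 11

With 16 levels over 6.7 V, one step is 418.750 mV.
Input sits at 11.291 steps above V_low.
Floor → code 11.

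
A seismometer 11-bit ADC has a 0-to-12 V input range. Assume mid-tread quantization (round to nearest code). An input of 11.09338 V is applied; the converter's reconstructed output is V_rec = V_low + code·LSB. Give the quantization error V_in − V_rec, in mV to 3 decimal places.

Step size: 12 V ÷ 2^11 = 5.859 mV.
(11.09338 − 0)/0.00585938 = 1893.2702; round gives code 1893.
Code 1893 maps back to 0 + 1893×0.00585938 V = 11.091797 V.
V_in − V_rec = 0.00158312 V = 1.583 mV.

1.583 mV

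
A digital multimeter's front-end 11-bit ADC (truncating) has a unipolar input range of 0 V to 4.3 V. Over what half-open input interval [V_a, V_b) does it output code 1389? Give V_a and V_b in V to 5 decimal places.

[2.91636 V, 2.91846 V)

LSB = 4.3/2^11 = 2.100 mV.
V_a = V_low + 1389·LSB = 2.91636 V; V_b = V_low + 1390·LSB = 2.91846 V.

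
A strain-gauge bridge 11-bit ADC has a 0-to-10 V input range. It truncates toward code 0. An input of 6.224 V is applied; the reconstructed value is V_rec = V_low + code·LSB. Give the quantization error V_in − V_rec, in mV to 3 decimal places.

3.297 mV

One LSB is 10 V / 2048 = 4.883 mV.
(6.224 − 0)/0.00488281 = 1274.6752; ⌊·⌋ gives code 1274.
Reconstructed: 6.2207031 V.
Error = 6.224 − 6.2207031 = 0.00329687 V = 3.297 mV.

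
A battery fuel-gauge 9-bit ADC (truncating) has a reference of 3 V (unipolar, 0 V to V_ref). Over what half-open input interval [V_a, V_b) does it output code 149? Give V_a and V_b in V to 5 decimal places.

LSB = 3/2^9 = 5.859 mV.
V_a = V_low + 149·LSB = 0.873047 V; V_b = V_low + 150·LSB = 0.878906 V.

[0.87305 V, 0.87891 V)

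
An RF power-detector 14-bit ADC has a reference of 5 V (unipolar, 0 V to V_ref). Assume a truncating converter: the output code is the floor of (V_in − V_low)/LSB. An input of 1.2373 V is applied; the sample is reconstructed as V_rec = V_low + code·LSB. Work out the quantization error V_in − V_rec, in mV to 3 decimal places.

One LSB is 5 V / 16384 = 305.18 µV.
(V_in − V_low)/LSB = (1.2373 − 0)/0.000305176 = 4054.3846 → code 4054 (floor).
Reconstructed: 1.2371826 V.
Difference: 0.000117383 V → 0.117 mV.

0.117 mV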